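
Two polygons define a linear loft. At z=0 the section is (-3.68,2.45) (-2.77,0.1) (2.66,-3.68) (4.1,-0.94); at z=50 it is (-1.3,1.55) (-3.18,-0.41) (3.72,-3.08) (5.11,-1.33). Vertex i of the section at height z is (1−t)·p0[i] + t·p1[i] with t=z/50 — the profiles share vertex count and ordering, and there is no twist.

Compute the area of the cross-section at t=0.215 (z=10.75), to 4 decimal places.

Area at t=0.215: 17.7642

Cross-section at t=0.215: each vertex is (1-t)·p0[i] + t·p1[i].
  v1: (1-0.215)·(-3.68,2.45) + 0.215·(-1.3,1.55) = (-3.1683,2.2565)
  v2: (1-0.215)·(-2.77,0.1) + 0.215·(-3.18,-0.41) = (-2.8582,-0.0096)
  v3: (1-0.215)·(2.66,-3.68) + 0.215·(3.72,-3.08) = (2.8879,-3.5510)
  v4: (1-0.215)·(4.1,-0.94) + 0.215·(5.11,-1.33) = (4.3171,-1.0238)
Shoelace sum Σ(x_i·y_{i+1} − x_{i+1}·y_i):
  i=1: -3.1683·-0.0096 − -2.8582·2.2565 = +6.4800 (running +6.4800)
  i=2: -2.8582·-3.5510 − 2.8879·-0.0096 = +10.1772 (running +16.6571)
  i=3: 2.8879·-1.0238 − 4.3171·-3.5510 = +12.3734 (running +29.0306)
  i=4: 4.3171·2.2565 − -3.1683·-1.0238 = +6.4978 (running +35.5284)
Area = |Σ|/2 = |35.5284|/2 = 17.7642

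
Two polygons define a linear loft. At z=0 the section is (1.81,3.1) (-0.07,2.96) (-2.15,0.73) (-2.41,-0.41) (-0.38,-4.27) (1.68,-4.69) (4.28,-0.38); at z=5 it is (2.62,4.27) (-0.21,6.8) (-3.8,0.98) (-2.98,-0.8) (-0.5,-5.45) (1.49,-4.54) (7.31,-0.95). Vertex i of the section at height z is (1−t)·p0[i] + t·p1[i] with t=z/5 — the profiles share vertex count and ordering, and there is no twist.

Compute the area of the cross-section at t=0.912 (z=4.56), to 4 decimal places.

Area at t=0.912: 67.1285

Cross-section at t=0.912: each vertex is (1-t)·p0[i] + t·p1[i].
  v1: (1-0.912)·(1.81,3.1) + 0.912·(2.62,4.27) = (2.5487,4.1670)
  v2: (1-0.912)·(-0.07,2.96) + 0.912·(-0.21,6.8) = (-0.1977,6.4621)
  v3: (1-0.912)·(-2.15,0.73) + 0.912·(-3.8,0.98) = (-3.6548,0.9580)
  v4: (1-0.912)·(-2.41,-0.41) + 0.912·(-2.98,-0.8) = (-2.9298,-0.7657)
  v5: (1-0.912)·(-0.38,-4.27) + 0.912·(-0.5,-5.45) = (-0.4894,-5.3462)
  v6: (1-0.912)·(1.68,-4.69) + 0.912·(1.49,-4.54) = (1.5067,-4.5532)
  v7: (1-0.912)·(4.28,-0.38) + 0.912·(7.31,-0.95) = (7.0434,-0.8998)
Shoelace sum Σ(x_i·y_{i+1} − x_{i+1}·y_i):
  i=1: 2.5487·6.4621 − -0.1977·4.1670 = +17.2938 (running +17.2938)
  i=2: -0.1977·0.9580 − -3.6548·6.4621 = +23.4282 (running +40.7220)
  i=3: -3.6548·-0.7657 − -2.9298·0.9580 = +5.6052 (running +46.3272)
  i=4: -2.9298·-5.3462 − -0.4894·-0.7657 = +15.2886 (running +61.6158)
  i=5: -0.4894·-4.5532 − 1.5067·-5.3462 = +10.2837 (running +71.8995)
  i=6: 1.5067·-0.8998 − 7.0434·-4.5532 = +30.7140 (running +102.6135)
  i=7: 7.0434·4.1670 − 2.5487·-0.8998 = +31.6434 (running +134.2569)
Area = |Σ|/2 = |134.2569|/2 = 67.1285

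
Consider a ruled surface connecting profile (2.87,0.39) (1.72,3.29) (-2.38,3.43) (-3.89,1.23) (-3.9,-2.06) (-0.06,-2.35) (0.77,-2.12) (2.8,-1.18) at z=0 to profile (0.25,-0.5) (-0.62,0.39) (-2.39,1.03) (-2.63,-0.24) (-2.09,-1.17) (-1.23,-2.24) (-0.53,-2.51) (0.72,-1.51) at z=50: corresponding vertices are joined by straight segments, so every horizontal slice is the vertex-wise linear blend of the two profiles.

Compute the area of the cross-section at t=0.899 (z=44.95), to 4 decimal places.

Area at t=0.899: 8.5801

Cross-section at t=0.899: each vertex is (1-t)·p0[i] + t·p1[i].
  v1: (1-0.899)·(2.87,0.39) + 0.899·(0.25,-0.5) = (0.5146,-0.4101)
  v2: (1-0.899)·(1.72,3.29) + 0.899·(-0.62,0.39) = (-0.3837,0.6829)
  v3: (1-0.899)·(-2.38,3.43) + 0.899·(-2.39,1.03) = (-2.3890,1.2724)
  v4: (1-0.899)·(-3.89,1.23) + 0.899·(-2.63,-0.24) = (-2.7573,-0.0915)
  v5: (1-0.899)·(-3.9,-2.06) + 0.899·(-2.09,-1.17) = (-2.2728,-1.2599)
  v6: (1-0.899)·(-0.06,-2.35) + 0.899·(-1.23,-2.24) = (-1.1118,-2.2511)
  v7: (1-0.899)·(0.77,-2.12) + 0.899·(-0.53,-2.51) = (-0.3987,-2.4706)
  v8: (1-0.899)·(2.8,-1.18) + 0.899·(0.72,-1.51) = (0.9301,-1.4767)
Shoelace sum Σ(x_i·y_{i+1} − x_{i+1}·y_i):
  i=1: 0.5146·0.6829 − -0.3837·-0.4101 = +0.1941 (running +0.1941)
  i=2: -0.3837·1.2724 − -2.3890·0.6829 = +1.1433 (running +1.3374)
  i=3: -2.3890·-0.0915 − -2.7573·1.2724 = +3.7270 (running +5.0644)
  i=4: -2.7573·-1.2599 − -2.2728·-0.0915 = +3.2658 (running +8.3302)
  i=5: -2.2728·-2.2511 − -1.1118·-1.2599 = +3.7156 (running +12.0457)
  i=6: -1.1118·-2.4706 − -0.3987·-2.2511 = +1.8494 (running +13.8951)
  i=7: -0.3987·-1.4767 − 0.9301·-2.4706 = +2.8866 (running +16.7817)
  i=8: 0.9301·-0.4101 − 0.5146·-1.4767 = +0.3785 (running +17.1602)
Area = |Σ|/2 = |17.1602|/2 = 8.5801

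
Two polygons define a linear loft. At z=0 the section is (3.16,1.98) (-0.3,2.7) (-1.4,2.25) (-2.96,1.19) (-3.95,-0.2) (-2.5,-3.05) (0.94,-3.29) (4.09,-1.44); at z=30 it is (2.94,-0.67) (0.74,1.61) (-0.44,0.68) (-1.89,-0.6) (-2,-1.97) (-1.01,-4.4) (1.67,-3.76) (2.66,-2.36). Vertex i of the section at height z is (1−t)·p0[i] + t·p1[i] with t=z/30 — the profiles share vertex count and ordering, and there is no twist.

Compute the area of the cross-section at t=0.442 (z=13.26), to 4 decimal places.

Cross-section at t=0.442: each vertex is (1-t)·p0[i] + t·p1[i].
  v1: (1-0.442)·(3.16,1.98) + 0.442·(2.94,-0.67) = (3.0628,0.8087)
  v2: (1-0.442)·(-0.3,2.7) + 0.442·(0.74,1.61) = (0.1597,2.2182)
  v3: (1-0.442)·(-1.4,2.25) + 0.442·(-0.44,0.68) = (-0.9757,1.5561)
  v4: (1-0.442)·(-2.96,1.19) + 0.442·(-1.89,-0.6) = (-2.4871,0.3988)
  v5: (1-0.442)·(-3.95,-0.2) + 0.442·(-2,-1.97) = (-3.0881,-0.9823)
  v6: (1-0.442)·(-2.5,-3.05) + 0.442·(-1.01,-4.4) = (-1.8414,-3.6467)
  v7: (1-0.442)·(0.94,-3.29) + 0.442·(1.67,-3.76) = (1.2627,-3.4977)
  v8: (1-0.442)·(4.09,-1.44) + 0.442·(2.66,-2.36) = (3.4579,-1.8466)
Shoelace sum Σ(x_i·y_{i+1} − x_{i+1}·y_i):
  i=1: 3.0628·2.2182 − 0.1597·0.8087 = +6.6647 (running +6.6647)
  i=2: 0.1597·1.5561 − -0.9757·2.2182 = +2.4127 (running +9.0775)
  i=3: -0.9757·0.3988 − -2.4871·1.5561 = +3.4809 (running +12.5584)
  i=4: -2.4871·-0.9823 − -3.0881·0.3988 = +3.6747 (running +16.2331)
  i=5: -3.0881·-3.6467 − -1.8414·-0.9823 = +9.4525 (running +25.6856)
  i=6: -1.8414·-3.4977 − 1.2627·-3.6467 = +11.0454 (running +36.7309)
  i=7: 1.2627·-1.8466 − 3.4579·-3.4977 = +9.7633 (running +46.4942)
  i=8: 3.4579·0.8087 − 3.0628·-1.8466 = +8.4523 (running +54.9465)
Area = |Σ|/2 = |54.9465|/2 = 27.4732

Area at t=0.442: 27.4732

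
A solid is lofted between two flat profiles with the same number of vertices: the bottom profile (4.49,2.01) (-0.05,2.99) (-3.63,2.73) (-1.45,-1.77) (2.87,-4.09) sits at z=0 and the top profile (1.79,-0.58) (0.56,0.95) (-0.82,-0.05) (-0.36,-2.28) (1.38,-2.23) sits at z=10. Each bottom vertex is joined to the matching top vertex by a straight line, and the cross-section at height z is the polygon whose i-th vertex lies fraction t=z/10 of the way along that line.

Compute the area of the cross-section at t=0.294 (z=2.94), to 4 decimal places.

Area at t=0.294: 23.9851

Cross-section at t=0.294: each vertex is (1-t)·p0[i] + t·p1[i].
  v1: (1-0.294)·(4.49,2.01) + 0.294·(1.79,-0.58) = (3.6962,1.2485)
  v2: (1-0.294)·(-0.05,2.99) + 0.294·(0.56,0.95) = (0.1293,2.3902)
  v3: (1-0.294)·(-3.63,2.73) + 0.294·(-0.82,-0.05) = (-2.8039,1.9127)
  v4: (1-0.294)·(-1.45,-1.77) + 0.294·(-0.36,-2.28) = (-1.1295,-1.9199)
  v5: (1-0.294)·(2.87,-4.09) + 0.294·(1.38,-2.23) = (2.4319,-3.5432)
Shoelace sum Σ(x_i·y_{i+1} − x_{i+1}·y_i):
  i=1: 3.6962·2.3902 − 0.1293·1.2485 = +8.6733 (running +8.6733)
  i=2: 0.1293·1.9127 − -2.8039·2.3902 = +6.9493 (running +15.6226)
  i=3: -2.8039·-1.9199 − -1.1295·1.9127 = +7.5437 (running +23.1663)
  i=4: -1.1295·-3.5432 − 2.4319·-1.9199 = +8.6713 (running +31.8376)
  i=5: 2.4319·1.2485 − 3.6962·-3.5432 = +16.1326 (running +47.9702)
Area = |Σ|/2 = |47.9702|/2 = 23.9851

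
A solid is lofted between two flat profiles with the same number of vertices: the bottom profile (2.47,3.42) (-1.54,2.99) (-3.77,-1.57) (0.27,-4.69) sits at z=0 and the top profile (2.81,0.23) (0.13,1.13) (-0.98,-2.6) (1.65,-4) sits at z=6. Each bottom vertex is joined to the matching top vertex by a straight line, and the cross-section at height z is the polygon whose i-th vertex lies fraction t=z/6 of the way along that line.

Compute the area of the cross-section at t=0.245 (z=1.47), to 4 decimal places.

Area at t=0.245: 23.7735

Cross-section at t=0.245: each vertex is (1-t)·p0[i] + t·p1[i].
  v1: (1-0.245)·(2.47,3.42) + 0.245·(2.81,0.23) = (2.5533,2.6385)
  v2: (1-0.245)·(-1.54,2.99) + 0.245·(0.13,1.13) = (-1.1309,2.5343)
  v3: (1-0.245)·(-3.77,-1.57) + 0.245·(-0.98,-2.6) = (-3.0865,-1.8224)
  v4: (1-0.245)·(0.27,-4.69) + 0.245·(1.65,-4) = (0.6081,-4.5210)
Shoelace sum Σ(x_i·y_{i+1} − x_{i+1}·y_i):
  i=1: 2.5533·2.5343 − -1.1309·2.6385 = +9.4545 (running +9.4545)
  i=2: -1.1309·-1.8224 − -3.0865·2.5343 = +9.8828 (running +19.3373)
  i=3: -3.0865·-4.5210 − 0.6081·-1.8224 = +15.0619 (running +34.3992)
  i=4: 0.6081·2.6385 − 2.5533·-4.5210 = +13.1478 (running +47.5470)
Area = |Σ|/2 = |47.5470|/2 = 23.7735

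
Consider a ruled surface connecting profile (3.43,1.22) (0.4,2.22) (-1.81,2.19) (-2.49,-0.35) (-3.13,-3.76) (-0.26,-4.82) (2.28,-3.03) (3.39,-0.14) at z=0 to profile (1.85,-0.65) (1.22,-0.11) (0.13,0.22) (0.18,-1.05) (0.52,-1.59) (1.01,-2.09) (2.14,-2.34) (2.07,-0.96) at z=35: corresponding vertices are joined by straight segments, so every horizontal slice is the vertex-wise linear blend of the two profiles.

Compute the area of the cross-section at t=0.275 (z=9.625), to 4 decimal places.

Cross-section at t=0.275: each vertex is (1-t)·p0[i] + t·p1[i].
  v1: (1-0.275)·(3.43,1.22) + 0.275·(1.85,-0.65) = (2.9955,0.7057)
  v2: (1-0.275)·(0.4,2.22) + 0.275·(1.22,-0.11) = (0.6255,1.5793)
  v3: (1-0.275)·(-1.81,2.19) + 0.275·(0.13,0.22) = (-1.2765,1.6482)
  v4: (1-0.275)·(-2.49,-0.35) + 0.275·(0.18,-1.05) = (-1.7557,-0.5425)
  v5: (1-0.275)·(-3.13,-3.76) + 0.275·(0.52,-1.59) = (-2.1262,-3.1633)
  v6: (1-0.275)·(-0.26,-4.82) + 0.275·(1.01,-2.09) = (0.0893,-4.0693)
  v7: (1-0.275)·(2.28,-3.03) + 0.275·(2.14,-2.34) = (2.2415,-2.8402)
  v8: (1-0.275)·(3.39,-0.14) + 0.275·(2.07,-0.96) = (3.0270,-0.3655)
Shoelace sum Σ(x_i·y_{i+1} − x_{i+1}·y_i):
  i=1: 2.9955·1.5793 − 0.6255·0.7057 = +4.2892 (running +4.2892)
  i=2: 0.6255·1.6482 − -1.2765·1.5793 = +3.0469 (running +7.3361)
  i=3: -1.2765·-0.5425 − -1.7557·1.6482 = +3.5864 (running +10.9225)
  i=4: -1.7557·-3.1633 − -2.1262·-0.5425 = +4.4004 (running +15.3229)
  i=5: -2.1262·-4.0693 − 0.0893·-3.1633 = +8.9346 (running +24.2575)
  i=6: 0.0893·-2.8402 − 2.2415·-4.0693 = +8.8677 (running +33.1252)
  i=7: 2.2415·-0.3655 − 3.0270·-2.8402 = +7.7782 (running +40.9034)
  i=8: 3.0270·0.7057 − 2.9955·-0.3655 = +3.2312 (running +44.1345)
Area = |Σ|/2 = |44.1345|/2 = 22.0673

Area at t=0.275: 22.0673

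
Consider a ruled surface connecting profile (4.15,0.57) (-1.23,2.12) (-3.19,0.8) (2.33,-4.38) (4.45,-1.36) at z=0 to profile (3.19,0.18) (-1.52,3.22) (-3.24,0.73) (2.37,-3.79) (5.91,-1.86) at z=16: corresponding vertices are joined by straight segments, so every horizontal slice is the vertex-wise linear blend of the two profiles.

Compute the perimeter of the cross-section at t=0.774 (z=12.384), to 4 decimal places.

Cross-section at t=0.774: each vertex is (1-t)·p0[i] + t·p1[i].
  v1: (1-0.774)·(4.15,0.57) + 0.774·(3.19,0.18) = (3.4070,0.2681)
  v2: (1-0.774)·(-1.23,2.12) + 0.774·(-1.52,3.22) = (-1.4545,2.9714)
  v3: (1-0.774)·(-3.19,0.8) + 0.774·(-3.24,0.73) = (-3.2287,0.7458)
  v4: (1-0.774)·(2.33,-4.38) + 0.774·(2.37,-3.79) = (2.3610,-3.9233)
  v5: (1-0.774)·(4.45,-1.36) + 0.774·(5.91,-1.86) = (5.5800,-1.7470)
Perimeter = Σ |v_{i+1} − v_i|:
  edge 1→2: √(-4.8614² + 2.7033²) = 5.5625 (running 5.5625)
  edge 2→3: √(-1.7742² + -2.2256²) = 2.8462 (running 8.4087)
  edge 3→4: √(5.5897² + -4.6692²) = 7.2832 (running 15.6919)
  edge 4→5: √(3.2191² + 2.1763²) = 3.8857 (running 19.5777)
  edge 5→1: √(-2.1731² + 2.0151²) = 2.9636 (running 22.5413)
Perimeter = 22.5413

Perimeter at t=0.774: 22.5413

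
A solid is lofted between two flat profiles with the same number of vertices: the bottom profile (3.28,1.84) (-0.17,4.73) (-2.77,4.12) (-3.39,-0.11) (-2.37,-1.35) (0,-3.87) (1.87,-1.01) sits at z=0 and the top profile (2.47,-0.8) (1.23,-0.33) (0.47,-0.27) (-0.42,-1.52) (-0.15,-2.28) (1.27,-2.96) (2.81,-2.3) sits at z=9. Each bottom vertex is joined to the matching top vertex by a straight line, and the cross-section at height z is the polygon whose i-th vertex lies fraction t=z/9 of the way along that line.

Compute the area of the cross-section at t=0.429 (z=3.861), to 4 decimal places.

Area at t=0.429: 19.6193

Cross-section at t=0.429: each vertex is (1-t)·p0[i] + t·p1[i].
  v1: (1-0.429)·(3.28,1.84) + 0.429·(2.47,-0.8) = (2.9325,0.7074)
  v2: (1-0.429)·(-0.17,4.73) + 0.429·(1.23,-0.33) = (0.4306,2.5593)
  v3: (1-0.429)·(-2.77,4.12) + 0.429·(0.47,-0.27) = (-1.3800,2.2367)
  v4: (1-0.429)·(-3.39,-0.11) + 0.429·(-0.42,-1.52) = (-2.1159,-0.7149)
  v5: (1-0.429)·(-2.37,-1.35) + 0.429·(-0.15,-2.28) = (-1.4176,-1.7490)
  v6: (1-0.429)·(0,-3.87) + 0.429·(1.27,-2.96) = (0.5448,-3.4796)
  v7: (1-0.429)·(1.87,-1.01) + 0.429·(2.81,-2.3) = (2.2733,-1.5634)
Shoelace sum Σ(x_i·y_{i+1} − x_{i+1}·y_i):
  i=1: 2.9325·2.5593 − 0.4306·0.7074 = +7.2004 (running +7.2004)
  i=2: 0.4306·2.2367 − -1.3800·2.5593 = +4.4950 (running +11.6954)
  i=3: -1.3800·-0.7149 − -2.1159·2.2367 = +5.7191 (running +17.4146)
  i=4: -2.1159·-1.7490 − -1.4176·-0.7149 = +2.6872 (running +20.1017)
  i=5: -1.4176·-3.4796 − 0.5448·-1.7490 = +5.8857 (running +25.9874)
  i=6: 0.5448·-1.5634 − 2.2733·-3.4796 = +7.0583 (running +33.0456)
  i=7: 2.2733·0.7074 − 2.9325·-1.5634 = +6.1929 (running +39.2385)
Area = |Σ|/2 = |39.2385|/2 = 19.6193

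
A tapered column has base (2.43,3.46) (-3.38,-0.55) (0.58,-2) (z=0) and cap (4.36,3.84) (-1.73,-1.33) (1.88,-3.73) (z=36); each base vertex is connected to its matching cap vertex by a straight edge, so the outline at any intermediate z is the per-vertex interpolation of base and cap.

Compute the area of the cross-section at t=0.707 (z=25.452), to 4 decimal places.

Cross-section at t=0.707: each vertex is (1-t)·p0[i] + t·p1[i].
  v1: (1-0.707)·(2.43,3.46) + 0.707·(4.36,3.84) = (3.7945,3.7287)
  v2: (1-0.707)·(-3.38,-0.55) + 0.707·(-1.73,-1.33) = (-2.2134,-1.1015)
  v3: (1-0.707)·(0.58,-2) + 0.707·(1.88,-3.73) = (1.4991,-3.2231)
Shoelace sum Σ(x_i·y_{i+1} − x_{i+1}·y_i):
  i=1: 3.7945·-1.1015 − -2.2134·3.7287 = +4.0737 (running +4.0737)
  i=2: -2.2134·-3.2231 − 1.4991·-1.1015 = +8.7854 (running +12.8591)
  i=3: 1.4991·3.7287 − 3.7945·-3.2231 = +17.8198 (running +30.6789)
Area = |Σ|/2 = |30.6789|/2 = 15.3394

Area at t=0.707: 15.3394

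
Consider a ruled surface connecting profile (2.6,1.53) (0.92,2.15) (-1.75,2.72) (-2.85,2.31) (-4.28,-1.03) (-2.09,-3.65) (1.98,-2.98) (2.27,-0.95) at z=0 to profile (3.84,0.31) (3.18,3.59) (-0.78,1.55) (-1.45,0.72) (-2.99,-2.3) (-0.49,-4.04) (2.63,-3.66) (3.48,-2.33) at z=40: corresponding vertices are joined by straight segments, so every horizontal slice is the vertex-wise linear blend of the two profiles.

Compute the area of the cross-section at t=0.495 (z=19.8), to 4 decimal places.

Cross-section at t=0.495: each vertex is (1-t)·p0[i] + t·p1[i].
  v1: (1-0.495)·(2.6,1.53) + 0.495·(3.84,0.31) = (3.2138,0.9261)
  v2: (1-0.495)·(0.92,2.15) + 0.495·(3.18,3.59) = (2.0387,2.8628)
  v3: (1-0.495)·(-1.75,2.72) + 0.495·(-0.78,1.55) = (-1.2698,2.1409)
  v4: (1-0.495)·(-2.85,2.31) + 0.495·(-1.45,0.72) = (-2.1570,1.5230)
  v5: (1-0.495)·(-4.28,-1.03) + 0.495·(-2.99,-2.3) = (-3.6414,-1.6586)
  v6: (1-0.495)·(-2.09,-3.65) + 0.495·(-0.49,-4.04) = (-1.2980,-3.8430)
  v7: (1-0.495)·(1.98,-2.98) + 0.495·(2.63,-3.66) = (2.3018,-3.3166)
  v8: (1-0.495)·(2.27,-0.95) + 0.495·(3.48,-2.33) = (2.8689,-1.6331)
Shoelace sum Σ(x_i·y_{i+1} − x_{i+1}·y_i):
  i=1: 3.2138·2.8628 − 2.0387·0.9261 = +7.3124 (running +7.3124)
  i=2: 2.0387·2.1409 − -1.2698·2.8628 = +7.9999 (running +15.3123)
  i=3: -1.2698·1.5230 − -2.1570·2.1409 = +2.6839 (running +17.9962)
  i=4: -2.1570·-1.6586 − -3.6414·1.5230 = +9.1235 (running +27.1197)
  i=5: -3.6414·-3.8430 − -1.2980·-1.6586 = +11.8413 (running +38.9610)
  i=6: -1.2980·-3.3166 − 2.3018·-3.8430 = +13.1507 (running +52.1117)
  i=7: 2.3018·-1.6331 − 2.8689·-3.3166 = +5.7562 (running +57.8679)
  i=8: 2.8689·0.9261 − 3.2138·-1.6331 = +7.9054 (running +65.7733)
Area = |Σ|/2 = |65.7733|/2 = 32.8866

Area at t=0.495: 32.8866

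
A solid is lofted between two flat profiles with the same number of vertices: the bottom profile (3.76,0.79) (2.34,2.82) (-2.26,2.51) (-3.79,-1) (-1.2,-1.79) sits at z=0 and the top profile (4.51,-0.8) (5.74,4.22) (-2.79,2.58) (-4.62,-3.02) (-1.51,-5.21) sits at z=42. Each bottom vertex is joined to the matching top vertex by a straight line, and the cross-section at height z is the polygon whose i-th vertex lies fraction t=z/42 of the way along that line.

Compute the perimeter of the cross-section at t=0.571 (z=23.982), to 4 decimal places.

Cross-section at t=0.571: each vertex is (1-t)·p0[i] + t·p1[i].
  v1: (1-0.571)·(3.76,0.79) + 0.571·(4.51,-0.8) = (4.1883,-0.1179)
  v2: (1-0.571)·(2.34,2.82) + 0.571·(5.74,4.22) = (4.2814,3.6194)
  v3: (1-0.571)·(-2.26,2.51) + 0.571·(-2.79,2.58) = (-2.5626,2.5500)
  v4: (1-0.571)·(-3.79,-1) + 0.571·(-4.62,-3.02) = (-4.2639,-2.1534)
  v5: (1-0.571)·(-1.2,-1.79) + 0.571·(-1.51,-5.21) = (-1.3770,-3.7428)
Perimeter = Σ |v_{i+1} − v_i|:
  edge 1→2: √(0.0931² + 3.7373²) = 3.7385 (running 3.7385)
  edge 2→3: √(-6.8440² + -1.0694²) = 6.9271 (running 10.6655)
  edge 3→4: √(-1.7013² + -4.7034²) = 5.0016 (running 15.6672)
  edge 4→5: √(2.8869² + -1.5894²) = 3.2955 (running 18.9627)
  edge 5→1: √(5.5653² + 3.6249²) = 6.6417 (running 25.6044)
Perimeter = 25.6044

Perimeter at t=0.571: 25.6044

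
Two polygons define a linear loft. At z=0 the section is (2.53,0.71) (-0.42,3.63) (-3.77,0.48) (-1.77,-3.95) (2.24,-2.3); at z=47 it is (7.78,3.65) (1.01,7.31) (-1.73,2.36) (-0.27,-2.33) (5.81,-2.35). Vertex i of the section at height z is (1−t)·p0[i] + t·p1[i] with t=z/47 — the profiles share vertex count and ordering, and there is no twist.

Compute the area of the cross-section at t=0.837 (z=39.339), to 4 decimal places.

Cross-section at t=0.837: each vertex is (1-t)·p0[i] + t·p1[i].
  v1: (1-0.837)·(2.53,0.71) + 0.837·(7.78,3.65) = (6.9242,3.1708)
  v2: (1-0.837)·(-0.42,3.63) + 0.837·(1.01,7.31) = (0.7769,6.7102)
  v3: (1-0.837)·(-3.77,0.48) + 0.837·(-1.73,2.36) = (-2.0625,2.0536)
  v4: (1-0.837)·(-1.77,-3.95) + 0.837·(-0.27,-2.33) = (-0.5145,-2.5941)
  v5: (1-0.837)·(2.24,-2.3) + 0.837·(5.81,-2.35) = (5.2281,-2.3418)
Shoelace sum Σ(x_i·y_{i+1} − x_{i+1}·y_i):
  i=1: 6.9242·6.7102 − 0.7769·3.1708 = +43.9994 (running +43.9994)
  i=2: 0.7769·2.0536 − -2.0625·6.7102 = +15.4353 (running +59.4347)
  i=3: -2.0625·-2.5941 − -0.5145·2.0536 = +6.4069 (running +65.8415)
  i=4: -0.5145·-2.3418 − 5.2281·-2.5941 = +14.7669 (running +80.6084)
  i=5: 5.2281·3.1708 − 6.9242·-2.3418 = +32.7927 (running +113.4011)
Area = |Σ|/2 = |113.4011|/2 = 56.7005

Area at t=0.837: 56.7005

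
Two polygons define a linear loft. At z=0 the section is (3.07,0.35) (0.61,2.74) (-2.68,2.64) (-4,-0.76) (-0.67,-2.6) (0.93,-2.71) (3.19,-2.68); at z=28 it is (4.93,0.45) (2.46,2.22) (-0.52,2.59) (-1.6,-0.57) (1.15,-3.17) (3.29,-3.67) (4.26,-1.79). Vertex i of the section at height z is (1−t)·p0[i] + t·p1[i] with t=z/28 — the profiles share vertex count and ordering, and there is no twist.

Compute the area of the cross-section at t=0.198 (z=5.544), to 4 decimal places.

Area at t=0.198: 29.1859

Cross-section at t=0.198: each vertex is (1-t)·p0[i] + t·p1[i].
  v1: (1-0.198)·(3.07,0.35) + 0.198·(4.93,0.45) = (3.4383,0.3698)
  v2: (1-0.198)·(0.61,2.74) + 0.198·(2.46,2.22) = (0.9763,2.6370)
  v3: (1-0.198)·(-2.68,2.64) + 0.198·(-0.52,2.59) = (-2.2523,2.6301)
  v4: (1-0.198)·(-4,-0.76) + 0.198·(-1.6,-0.57) = (-3.5248,-0.7224)
  v5: (1-0.198)·(-0.67,-2.6) + 0.198·(1.15,-3.17) = (-0.3096,-2.7129)
  v6: (1-0.198)·(0.93,-2.71) + 0.198·(3.29,-3.67) = (1.3973,-2.9001)
  v7: (1-0.198)·(3.19,-2.68) + 0.198·(4.26,-1.79) = (3.4019,-2.5038)
Shoelace sum Σ(x_i·y_{i+1} − x_{i+1}·y_i):
  i=1: 3.4383·2.6370 − 0.9763·0.3698 = +8.7058 (running +8.7058)
  i=2: 0.9763·2.6301 − -2.2523·2.6370 = +8.5072 (running +17.2131)
  i=3: -2.2523·-0.7224 − -3.5248·2.6301 = +10.8976 (running +28.1107)
  i=4: -3.5248·-2.7129 − -0.3096·-0.7224 = +9.3386 (running +37.4493)
  i=5: -0.3096·-2.9001 − 1.3973·-2.7129 = +4.6886 (running +42.1379)
  i=6: 1.3973·-2.5038 − 3.4019·-2.9001 = +6.3672 (running +48.5051)
  i=7: 3.4019·0.3698 − 3.4383·-2.5038 = +9.8667 (running +58.3718)
Area = |Σ|/2 = |58.3718|/2 = 29.1859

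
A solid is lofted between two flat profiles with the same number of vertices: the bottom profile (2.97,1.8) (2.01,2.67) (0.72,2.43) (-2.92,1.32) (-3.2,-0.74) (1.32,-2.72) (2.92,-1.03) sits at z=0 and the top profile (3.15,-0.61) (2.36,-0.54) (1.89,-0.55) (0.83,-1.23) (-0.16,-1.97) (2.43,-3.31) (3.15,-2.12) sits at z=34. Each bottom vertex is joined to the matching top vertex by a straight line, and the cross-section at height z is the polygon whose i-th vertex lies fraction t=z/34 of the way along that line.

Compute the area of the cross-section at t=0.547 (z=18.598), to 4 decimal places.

Cross-section at t=0.547: each vertex is (1-t)·p0[i] + t·p1[i].
  v1: (1-0.547)·(2.97,1.8) + 0.547·(3.15,-0.61) = (3.0685,0.4817)
  v2: (1-0.547)·(2.01,2.67) + 0.547·(2.36,-0.54) = (2.2014,0.9141)
  v3: (1-0.547)·(0.72,2.43) + 0.547·(1.89,-0.55) = (1.3600,0.7999)
  v4: (1-0.547)·(-2.92,1.32) + 0.547·(0.83,-1.23) = (-0.8687,-0.0749)
  v5: (1-0.547)·(-3.2,-0.74) + 0.547·(-0.16,-1.97) = (-1.5371,-1.4128)
  v6: (1-0.547)·(1.32,-2.72) + 0.547·(2.43,-3.31) = (1.9272,-3.0427)
  v7: (1-0.547)·(2.92,-1.03) + 0.547·(3.15,-2.12) = (3.0458,-1.6262)
Shoelace sum Σ(x_i·y_{i+1} − x_{i+1}·y_i):
  i=1: 3.0685·0.9141 − 2.2014·0.4817 = +1.7445 (running +1.7445)
  i=2: 2.2014·0.7999 − 1.3600·0.9141 = +0.5178 (running +2.2623)
  i=3: 1.3600·-0.0749 − -0.8687·0.7999 = +0.5932 (running +2.8554)
  i=4: -0.8687·-1.4128 − -1.5371·-0.0749 = +1.1123 (running +3.9678)
  i=5: -1.5371·-3.0427 − 1.9272·-1.4128 = +7.3998 (running +11.3675)
  i=6: 1.9272·-1.6262 − 3.0458·-3.0427 = +6.1336 (running +17.5011)
  i=7: 3.0458·0.4817 − 3.0685·-1.6262 = +6.4573 (running +23.9584)
Area = |Σ|/2 = |23.9584|/2 = 11.9792

Area at t=0.547: 11.9792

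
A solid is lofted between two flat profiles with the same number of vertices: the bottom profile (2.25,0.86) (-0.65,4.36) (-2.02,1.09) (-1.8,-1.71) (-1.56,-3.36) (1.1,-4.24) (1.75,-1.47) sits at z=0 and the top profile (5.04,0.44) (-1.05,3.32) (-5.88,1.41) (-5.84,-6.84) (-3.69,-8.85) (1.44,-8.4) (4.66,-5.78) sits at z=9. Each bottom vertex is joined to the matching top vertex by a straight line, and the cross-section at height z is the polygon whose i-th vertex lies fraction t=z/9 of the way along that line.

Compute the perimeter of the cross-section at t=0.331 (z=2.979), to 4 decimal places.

Cross-section at t=0.331: each vertex is (1-t)·p0[i] + t·p1[i].
  v1: (1-0.331)·(2.25,0.86) + 0.331·(5.04,0.44) = (3.1735,0.7210)
  v2: (1-0.331)·(-0.65,4.36) + 0.331·(-1.05,3.32) = (-0.7824,4.0158)
  v3: (1-0.331)·(-2.02,1.09) + 0.331·(-5.88,1.41) = (-3.2977,1.1959)
  v4: (1-0.331)·(-1.8,-1.71) + 0.331·(-5.84,-6.84) = (-3.1372,-3.4080)
  v5: (1-0.331)·(-1.56,-3.36) + 0.331·(-3.69,-8.85) = (-2.2650,-5.1772)
  v6: (1-0.331)·(1.1,-4.24) + 0.331·(1.44,-8.4) = (1.2125,-5.6170)
  v7: (1-0.331)·(1.75,-1.47) + 0.331·(4.66,-5.78) = (2.7132,-2.8966)
Perimeter = Σ |v_{i+1} − v_i|:
  edge 1→2: √(-3.9559² + 3.2948²) = 5.1483 (running 5.1483)
  edge 2→3: √(-2.5153² + -2.8198²) = 3.7786 (running 8.9269)
  edge 3→4: √(0.1604² + -4.6040²) = 4.6067 (running 13.5336)
  edge 4→5: √(0.8722² + -1.7692²) = 1.9725 (running 15.5061)
  edge 5→6: √(3.4776² + -0.4398²) = 3.5053 (running 19.0114)
  edge 6→7: √(1.5007² + 2.7204²) = 3.1068 (running 22.1182)
  edge 7→1: √(0.4603² + 3.6176²) = 3.6468 (running 25.7650)
Perimeter = 25.7650

Perimeter at t=0.331: 25.7650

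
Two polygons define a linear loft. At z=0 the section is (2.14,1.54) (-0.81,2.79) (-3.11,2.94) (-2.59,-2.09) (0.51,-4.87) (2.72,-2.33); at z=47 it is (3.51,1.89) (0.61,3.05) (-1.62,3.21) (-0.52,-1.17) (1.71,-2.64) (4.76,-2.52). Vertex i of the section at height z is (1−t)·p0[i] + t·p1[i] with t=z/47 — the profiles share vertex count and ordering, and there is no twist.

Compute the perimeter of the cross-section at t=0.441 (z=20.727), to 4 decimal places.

Cross-section at t=0.441: each vertex is (1-t)·p0[i] + t·p1[i].
  v1: (1-0.441)·(2.14,1.54) + 0.441·(3.51,1.89) = (2.7442,1.6944)
  v2: (1-0.441)·(-0.81,2.79) + 0.441·(0.61,3.05) = (-0.1838,2.9047)
  v3: (1-0.441)·(-3.11,2.94) + 0.441·(-1.62,3.21) = (-2.4529,3.0591)
  v4: (1-0.441)·(-2.59,-2.09) + 0.441·(-0.52,-1.17) = (-1.6771,-1.6843)
  v5: (1-0.441)·(0.51,-4.87) + 0.441·(1.71,-2.64) = (1.0392,-3.8866)
  v6: (1-0.441)·(2.72,-2.33) + 0.441·(4.76,-2.52) = (3.6196,-2.4138)
Perimeter = Σ |v_{i+1} − v_i|:
  edge 1→2: √(-2.9279² + 1.2103²) = 3.1682 (running 3.1682)
  edge 2→3: √(-2.2691² + 0.1544²) = 2.2744 (running 5.4426)
  edge 3→4: √(0.7758² + -4.7433²) = 4.8064 (running 10.2490)
  edge 4→5: √(2.7163² + -2.2023²) = 3.4969 (running 13.7459)
  edge 5→6: √(2.5804² + 1.4728²) = 2.9712 (running 16.7171)
  edge 6→1: √(-0.8755² + 4.1081²) = 4.2004 (running 20.9175)
Perimeter = 20.9175

Perimeter at t=0.441: 20.9175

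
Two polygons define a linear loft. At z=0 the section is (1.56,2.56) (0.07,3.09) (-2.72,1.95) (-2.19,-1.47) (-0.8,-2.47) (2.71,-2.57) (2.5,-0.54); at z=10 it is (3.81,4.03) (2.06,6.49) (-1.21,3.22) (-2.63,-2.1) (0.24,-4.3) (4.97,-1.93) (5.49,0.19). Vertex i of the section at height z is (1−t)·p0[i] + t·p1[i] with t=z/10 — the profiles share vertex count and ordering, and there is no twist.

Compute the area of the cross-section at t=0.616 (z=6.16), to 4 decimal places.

Area at t=0.616: 40.8509

Cross-section at t=0.616: each vertex is (1-t)·p0[i] + t·p1[i].
  v1: (1-0.616)·(1.56,2.56) + 0.616·(3.81,4.03) = (2.9460,3.4655)
  v2: (1-0.616)·(0.07,3.09) + 0.616·(2.06,6.49) = (1.2958,5.1844)
  v3: (1-0.616)·(-2.72,1.95) + 0.616·(-1.21,3.22) = (-1.7898,2.7323)
  v4: (1-0.616)·(-2.19,-1.47) + 0.616·(-2.63,-2.1) = (-2.4610,-1.8581)
  v5: (1-0.616)·(-0.8,-2.47) + 0.616·(0.24,-4.3) = (-0.1594,-3.5973)
  v6: (1-0.616)·(2.71,-2.57) + 0.616·(4.97,-1.93) = (4.1022,-2.1758)
  v7: (1-0.616)·(2.5,-0.54) + 0.616·(5.49,0.19) = (4.3418,-0.0903)
Shoelace sum Σ(x_i·y_{i+1} − x_{i+1}·y_i):
  i=1: 2.9460·5.1844 − 1.2958·3.4655 = +10.7825 (running +10.7825)
  i=2: 1.2958·2.7323 − -1.7898·5.1844 = +12.8199 (running +23.6024)
  i=3: -1.7898·-1.8581 − -2.4610·2.7323 = +10.0500 (running +33.6524)
  i=4: -2.4610·-3.5973 − -0.1594·-1.8581 = +8.5569 (running +42.2093)
  i=5: -0.1594·-2.1758 − 4.1022·-3.5973 = +15.1033 (running +57.3127)
  i=6: 4.1022·-0.0903 − 4.3418·-2.1758 = +9.0763 (running +66.3890)
  i=7: 4.3418·3.4655 − 2.9460·-0.0903 = +15.3128 (running +81.7018)
Area = |Σ|/2 = |81.7018|/2 = 40.8509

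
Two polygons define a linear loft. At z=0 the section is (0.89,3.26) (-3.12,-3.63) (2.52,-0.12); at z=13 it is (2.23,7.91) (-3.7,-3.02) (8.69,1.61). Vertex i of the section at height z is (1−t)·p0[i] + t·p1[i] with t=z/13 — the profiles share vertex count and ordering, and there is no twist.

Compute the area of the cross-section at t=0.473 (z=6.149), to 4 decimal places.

Cross-section at t=0.473: each vertex is (1-t)·p0[i] + t·p1[i].
  v1: (1-0.473)·(0.89,3.26) + 0.473·(2.23,7.91) = (1.5238,5.4594)
  v2: (1-0.473)·(-3.12,-3.63) + 0.473·(-3.7,-3.02) = (-3.3943,-3.3415)
  v3: (1-0.473)·(2.52,-0.12) + 0.473·(8.69,1.61) = (5.4384,0.6983)
Shoelace sum Σ(x_i·y_{i+1} − x_{i+1}·y_i):
  i=1: 1.5238·-3.3415 − -3.3943·5.4594 = +13.4394 (running +13.4394)
  i=2: -3.3943·0.6983 − 5.4384·-3.3415 = +15.8021 (running +29.2415)
  i=3: 5.4384·5.4594 − 1.5238·0.6983 = +28.6267 (running +57.8681)
Area = |Σ|/2 = |57.8681|/2 = 28.9341

Area at t=0.473: 28.9341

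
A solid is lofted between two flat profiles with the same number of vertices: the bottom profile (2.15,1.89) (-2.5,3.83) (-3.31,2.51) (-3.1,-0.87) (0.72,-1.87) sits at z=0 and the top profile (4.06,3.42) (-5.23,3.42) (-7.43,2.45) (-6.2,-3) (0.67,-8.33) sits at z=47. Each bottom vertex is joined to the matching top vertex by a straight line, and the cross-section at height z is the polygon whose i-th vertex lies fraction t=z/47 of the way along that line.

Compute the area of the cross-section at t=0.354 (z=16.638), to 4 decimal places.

Area at t=0.354: 39.0107

Cross-section at t=0.354: each vertex is (1-t)·p0[i] + t·p1[i].
  v1: (1-0.354)·(2.15,1.89) + 0.354·(4.06,3.42) = (2.8261,2.4316)
  v2: (1-0.354)·(-2.5,3.83) + 0.354·(-5.23,3.42) = (-3.4664,3.6849)
  v3: (1-0.354)·(-3.31,2.51) + 0.354·(-7.43,2.45) = (-4.7685,2.4888)
  v4: (1-0.354)·(-3.1,-0.87) + 0.354·(-6.2,-3) = (-4.1974,-1.6240)
  v5: (1-0.354)·(0.72,-1.87) + 0.354·(0.67,-8.33) = (0.7023,-4.1568)
Shoelace sum Σ(x_i·y_{i+1} − x_{i+1}·y_i):
  i=1: 2.8261·3.6849 − -3.4664·2.4316 = +18.8429 (running +18.8429)
  i=2: -3.4664·2.4888 − -4.7685·3.6849 = +8.9441 (running +27.7870)
  i=3: -4.7685·-1.6240 − -4.1974·2.4888 = +18.1904 (running +45.9775)
  i=4: -4.1974·-4.1568 − 0.7023·-1.6240 = +18.5885 (running +64.5659)
  i=5: 0.7023·2.4316 − 2.8261·-4.1568 = +13.4555 (running +78.0215)
Area = |Σ|/2 = |78.0215|/2 = 39.0107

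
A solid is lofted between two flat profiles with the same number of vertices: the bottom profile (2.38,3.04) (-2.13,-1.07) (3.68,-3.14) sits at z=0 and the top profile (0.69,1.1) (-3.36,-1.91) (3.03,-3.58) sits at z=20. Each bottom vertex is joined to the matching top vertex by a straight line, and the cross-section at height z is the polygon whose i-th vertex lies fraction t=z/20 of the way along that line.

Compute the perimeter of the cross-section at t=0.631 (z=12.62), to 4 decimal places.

Perimeter at t=0.631: 17.4541

Cross-section at t=0.631: each vertex is (1-t)·p0[i] + t·p1[i].
  v1: (1-0.631)·(2.38,3.04) + 0.631·(0.69,1.1) = (1.3136,1.8159)
  v2: (1-0.631)·(-2.13,-1.07) + 0.631·(-3.36,-1.91) = (-2.9061,-1.6000)
  v3: (1-0.631)·(3.68,-3.14) + 0.631·(3.03,-3.58) = (3.2698,-3.4176)
Perimeter = Σ |v_{i+1} − v_i|:
  edge 1→2: √(-4.2197² + -3.4159²) = 5.4290 (running 5.4290)
  edge 2→3: √(6.1760² + -1.8176²) = 6.4379 (running 11.8669)
  edge 3→1: √(-1.9562² + 5.2335²) = 5.5872 (running 17.4541)
Perimeter = 17.4541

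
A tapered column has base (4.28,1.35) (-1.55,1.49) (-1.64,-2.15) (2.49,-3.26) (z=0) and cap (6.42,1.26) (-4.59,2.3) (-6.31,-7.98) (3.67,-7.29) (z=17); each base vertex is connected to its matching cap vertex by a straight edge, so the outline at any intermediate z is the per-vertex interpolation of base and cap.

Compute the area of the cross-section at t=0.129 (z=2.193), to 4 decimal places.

Area at t=0.129: 27.9887

Cross-section at t=0.129: each vertex is (1-t)·p0[i] + t·p1[i].
  v1: (1-0.129)·(4.28,1.35) + 0.129·(6.42,1.26) = (4.5561,1.3384)
  v2: (1-0.129)·(-1.55,1.49) + 0.129·(-4.59,2.3) = (-1.9422,1.5945)
  v3: (1-0.129)·(-1.64,-2.15) + 0.129·(-6.31,-7.98) = (-2.2424,-2.9021)
  v4: (1-0.129)·(2.49,-3.26) + 0.129·(3.67,-7.29) = (2.6422,-3.7799)
Shoelace sum Σ(x_i·y_{i+1} − x_{i+1}·y_i):
  i=1: 4.5561·1.5945 − -1.9422·1.3384 = +9.8640 (running +9.8640)
  i=2: -1.9422·-2.9021 − -2.2424·1.5945 = +9.2118 (running +19.0758)
  i=3: -2.2424·-3.7799 − 2.6422·-2.9021 = +16.1440 (running +35.2198)
  i=4: 2.6422·1.3384 − 4.5561·-3.7799 = +20.7576 (running +55.9774)
Area = |Σ|/2 = |55.9774|/2 = 27.9887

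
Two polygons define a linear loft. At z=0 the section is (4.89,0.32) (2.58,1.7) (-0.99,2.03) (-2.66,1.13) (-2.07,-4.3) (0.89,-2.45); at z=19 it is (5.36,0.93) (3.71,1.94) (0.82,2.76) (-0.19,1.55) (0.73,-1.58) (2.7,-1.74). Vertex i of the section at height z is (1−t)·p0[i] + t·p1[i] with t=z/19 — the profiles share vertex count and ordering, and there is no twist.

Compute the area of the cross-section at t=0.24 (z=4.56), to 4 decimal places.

Area at t=0.24: 23.9507

Cross-section at t=0.24: each vertex is (1-t)·p0[i] + t·p1[i].
  v1: (1-0.24)·(4.89,0.32) + 0.24·(5.36,0.93) = (5.0028,0.4664)
  v2: (1-0.24)·(2.58,1.7) + 0.24·(3.71,1.94) = (2.8512,1.7576)
  v3: (1-0.24)·(-0.99,2.03) + 0.24·(0.82,2.76) = (-0.5556,2.2052)
  v4: (1-0.24)·(-2.66,1.13) + 0.24·(-0.19,1.55) = (-2.0672,1.2308)
  v5: (1-0.24)·(-2.07,-4.3) + 0.24·(0.73,-1.58) = (-1.3980,-3.6472)
  v6: (1-0.24)·(0.89,-2.45) + 0.24·(2.7,-1.74) = (1.3244,-2.2796)
Shoelace sum Σ(x_i·y_{i+1} − x_{i+1}·y_i):
  i=1: 5.0028·1.7576 − 2.8512·0.4664 = +7.4631 (running +7.4631)
  i=2: 2.8512·2.2052 − -0.5556·1.7576 = +7.2640 (running +14.7271)
  i=3: -0.5556·1.2308 − -2.0672·2.2052 = +3.8748 (running +18.6019)
  i=4: -2.0672·-3.6472 − -1.3980·1.2308 = +9.2602 (running +27.8620)
  i=5: -1.3980·-2.2796 − 1.3244·-3.6472 = +8.0172 (running +35.8793)
  i=6: 1.3244·0.4664 − 5.0028·-2.2796 = +12.0221 (running +47.9013)
Area = |Σ|/2 = |47.9013|/2 = 23.9507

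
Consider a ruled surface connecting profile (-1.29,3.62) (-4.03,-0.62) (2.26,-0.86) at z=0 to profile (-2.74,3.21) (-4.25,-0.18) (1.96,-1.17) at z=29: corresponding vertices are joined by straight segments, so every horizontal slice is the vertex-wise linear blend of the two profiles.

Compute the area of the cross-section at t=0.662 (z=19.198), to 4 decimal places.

Cross-section at t=0.662: each vertex is (1-t)·p0[i] + t·p1[i].
  v1: (1-0.662)·(-1.29,3.62) + 0.662·(-2.74,3.21) = (-2.2499,3.3486)
  v2: (1-0.662)·(-4.03,-0.62) + 0.662·(-4.25,-0.18) = (-4.1756,-0.3287)
  v3: (1-0.662)·(2.26,-0.86) + 0.662·(1.96,-1.17) = (2.0614,-1.0652)
Shoelace sum Σ(x_i·y_{i+1} − x_{i+1}·y_i):
  i=1: -2.2499·-0.3287 − -4.1756·3.3486 = +14.7221 (running +14.7221)
  i=2: -4.1756·-1.0652 − 2.0614·-0.3287 = +5.1256 (running +19.8477)
  i=3: 2.0614·3.3486 − -2.2499·-1.0652 = +4.5061 (running +24.3538)
Area = |Σ|/2 = |24.3538|/2 = 12.1769

Area at t=0.662: 12.1769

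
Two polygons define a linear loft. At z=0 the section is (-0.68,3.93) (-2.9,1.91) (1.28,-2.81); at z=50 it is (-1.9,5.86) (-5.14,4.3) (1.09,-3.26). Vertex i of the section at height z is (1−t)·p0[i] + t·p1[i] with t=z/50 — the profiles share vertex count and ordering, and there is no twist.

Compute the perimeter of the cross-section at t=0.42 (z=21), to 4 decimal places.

Cross-section at t=0.42: each vertex is (1-t)·p0[i] + t·p1[i].
  v1: (1-0.42)·(-0.68,3.93) + 0.42·(-1.9,5.86) = (-1.1924,4.7406)
  v2: (1-0.42)·(-2.9,1.91) + 0.42·(-5.14,4.3) = (-3.8408,2.9138)
  v3: (1-0.42)·(1.28,-2.81) + 0.42·(1.09,-3.26) = (1.2002,-2.9990)
Perimeter = Σ |v_{i+1} − v_i|:
  edge 1→2: √(-2.6484² + -1.8268²) = 3.2173 (running 3.2173)
  edge 2→3: √(5.0410² + -5.9128²) = 7.7700 (running 10.9873)
  edge 3→1: √(-2.3926² + 7.7396²) = 8.1010 (running 19.0883)
Perimeter = 19.0883

Perimeter at t=0.42: 19.0883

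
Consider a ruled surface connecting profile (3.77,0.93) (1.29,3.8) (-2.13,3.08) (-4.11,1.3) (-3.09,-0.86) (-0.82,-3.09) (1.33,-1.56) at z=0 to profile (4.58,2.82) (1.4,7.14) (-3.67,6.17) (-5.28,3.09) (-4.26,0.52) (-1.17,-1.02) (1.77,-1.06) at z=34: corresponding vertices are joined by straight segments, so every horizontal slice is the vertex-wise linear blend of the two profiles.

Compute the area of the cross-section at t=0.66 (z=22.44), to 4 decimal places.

Cross-section at t=0.66: each vertex is (1-t)·p0[i] + t·p1[i].
  v1: (1-0.66)·(3.77,0.93) + 0.66·(4.58,2.82) = (4.3046,2.1774)
  v2: (1-0.66)·(1.29,3.8) + 0.66·(1.4,7.14) = (1.3626,6.0044)
  v3: (1-0.66)·(-2.13,3.08) + 0.66·(-3.67,6.17) = (-3.1464,5.1194)
  v4: (1-0.66)·(-4.11,1.3) + 0.66·(-5.28,3.09) = (-4.8822,2.4814)
  v5: (1-0.66)·(-3.09,-0.86) + 0.66·(-4.26,0.52) = (-3.8622,0.0508)
  v6: (1-0.66)·(-0.82,-3.09) + 0.66·(-1.17,-1.02) = (-1.0510,-1.7238)
  v7: (1-0.66)·(1.33,-1.56) + 0.66·(1.77,-1.06) = (1.6204,-1.2300)
Shoelace sum Σ(x_i·y_{i+1} − x_{i+1}·y_i):
  i=1: 4.3046·6.0044 − 1.3626·2.1774 = +22.8796 (running +22.8796)
  i=2: 1.3626·5.1194 − -3.1464·6.0044 = +25.8679 (running +48.7476)
  i=3: -3.1464·2.4814 − -4.8822·5.1194 = +17.1865 (running +65.9340)
  i=4: -4.8822·0.0508 − -3.8622·2.4814 = +9.3356 (running +75.2697)
  i=5: -3.8622·-1.7238 − -1.0510·0.0508 = +6.7111 (running +81.9807)
  i=6: -1.0510·-1.2300 − 1.6204·-1.7238 = +4.0860 (running +86.0667)
  i=7: 1.6204·2.1774 − 4.3046·-1.2300 = +8.8229 (running +94.8896)
Area = |Σ|/2 = |94.8896|/2 = 47.4448

Area at t=0.66: 47.4448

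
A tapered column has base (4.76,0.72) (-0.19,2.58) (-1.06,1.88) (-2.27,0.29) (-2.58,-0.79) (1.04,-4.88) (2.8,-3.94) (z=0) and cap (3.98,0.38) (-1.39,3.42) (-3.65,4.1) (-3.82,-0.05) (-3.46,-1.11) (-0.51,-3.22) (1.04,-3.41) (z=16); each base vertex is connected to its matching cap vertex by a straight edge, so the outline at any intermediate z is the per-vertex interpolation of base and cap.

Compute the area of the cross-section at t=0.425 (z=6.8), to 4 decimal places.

Cross-section at t=0.425: each vertex is (1-t)·p0[i] + t·p1[i].
  v1: (1-0.425)·(4.76,0.72) + 0.425·(3.98,0.38) = (4.4285,0.5755)
  v2: (1-0.425)·(-0.19,2.58) + 0.425·(-1.39,3.42) = (-0.7000,2.9370)
  v3: (1-0.425)·(-1.06,1.88) + 0.425·(-3.65,4.1) = (-2.1608,2.8235)
  v4: (1-0.425)·(-2.27,0.29) + 0.425·(-3.82,-0.05) = (-2.9287,0.1455)
  v5: (1-0.425)·(-2.58,-0.79) + 0.425·(-3.46,-1.11) = (-2.9540,-0.9260)
  v6: (1-0.425)·(1.04,-4.88) + 0.425·(-0.51,-3.22) = (0.3812,-4.1745)
  v7: (1-0.425)·(2.8,-3.94) + 0.425·(1.04,-3.41) = (2.0520,-3.7147)
Shoelace sum Σ(x_i·y_{i+1} − x_{i+1}·y_i):
  i=1: 4.4285·2.9370 − -0.7000·0.5755 = +13.4094 (running +13.4094)
  i=2: -0.7000·2.8235 − -2.1608·2.9370 = +4.3697 (running +17.7790)
  i=3: -2.1608·0.1455 − -2.9287·2.8235 = +7.9549 (running +25.7340)
  i=4: -2.9287·-0.9260 − -2.9540·0.1455 = +3.1418 (running +28.8758)
  i=5: -2.9540·-4.1745 − 0.3812·-0.9260 = +12.6845 (running +41.5603)
  i=6: 0.3812·-3.7147 − 2.0520·-4.1745 = +7.1498 (running +48.7101)
  i=7: 2.0520·0.5755 − 4.4285·-3.7147 = +17.6317 (running +66.3418)
Area = |Σ|/2 = |66.3418|/2 = 33.1709

Area at t=0.425: 33.1709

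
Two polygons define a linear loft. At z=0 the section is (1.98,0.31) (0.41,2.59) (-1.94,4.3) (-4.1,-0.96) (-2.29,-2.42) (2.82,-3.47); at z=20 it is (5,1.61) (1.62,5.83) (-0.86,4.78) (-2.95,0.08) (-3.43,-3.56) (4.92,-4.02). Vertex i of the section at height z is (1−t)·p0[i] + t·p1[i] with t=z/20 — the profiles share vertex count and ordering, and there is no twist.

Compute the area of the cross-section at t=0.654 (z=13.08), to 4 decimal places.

Cross-section at t=0.654: each vertex is (1-t)·p0[i] + t·p1[i].
  v1: (1-0.654)·(1.98,0.31) + 0.654·(5,1.61) = (3.9551,1.1602)
  v2: (1-0.654)·(0.41,2.59) + 0.654·(1.62,5.83) = (1.2013,4.7090)
  v3: (1-0.654)·(-1.94,4.3) + 0.654·(-0.86,4.78) = (-1.2337,4.6139)
  v4: (1-0.654)·(-4.1,-0.96) + 0.654·(-2.95,0.08) = (-3.3479,-0.2798)
  v5: (1-0.654)·(-2.29,-2.42) + 0.654·(-3.43,-3.56) = (-3.0356,-3.1656)
  v6: (1-0.654)·(2.82,-3.47) + 0.654·(4.92,-4.02) = (4.1934,-3.8297)
Shoelace sum Σ(x_i·y_{i+1} − x_{i+1}·y_i):
  i=1: 3.9551·4.7090 − 1.2013·1.1602 = +17.2305 (running +17.2305)
  i=2: 1.2013·4.6139 − -1.2337·4.7090 = +11.3522 (running +28.5828)
  i=3: -1.2337·-0.2798 − -3.3479·4.6139 = +15.7922 (running +44.3749)
  i=4: -3.3479·-3.1656 − -3.0356·-0.2798 = +9.7485 (running +54.1234)
  i=5: -3.0356·-3.8297 − 4.1934·-3.1656 = +24.8997 (running +79.0232)
  i=6: 4.1934·1.1602 − 3.9551·-3.8297 = +20.0120 (running +99.0351)
Area = |Σ|/2 = |99.0351|/2 = 49.5176

Area at t=0.654: 49.5176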